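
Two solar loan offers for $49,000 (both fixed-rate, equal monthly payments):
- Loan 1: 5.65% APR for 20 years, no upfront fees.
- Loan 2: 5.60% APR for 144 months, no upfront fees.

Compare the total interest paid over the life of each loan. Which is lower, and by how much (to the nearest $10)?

Loan 2 by $14,490

Loan 1: monthly rate = 5.65%/12 = 0.0047083; payment = 49,000 × 0.0047083 / (1 − (1+0.0047083)^−240) = $341.23.
Total interest on Loan 1 = 240 × $341.23 − $49,000 = $32,895.20.
Loan 2: monthly rate = 5.6%/12 = 0.0046667; payment = 49,000 × 0.0046667 / (1 − (1+0.0046667)^−144) = $468.09.
Total interest on Loan 2 = 144 × $468.09 − $49,000 = $18,404.96.
Loan 2 is lower by $14,490.24.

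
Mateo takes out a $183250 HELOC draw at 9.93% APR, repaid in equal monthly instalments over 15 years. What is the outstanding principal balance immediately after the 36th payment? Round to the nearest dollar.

With monthly rate i = 9.93%/12 = 0.0082750, the balance after k of n payments is P · [(1+i)^n − (1+i)^k] / [(1+i)^n − 1].
(1+0.0082750)^180 = 4.40777921 and (1+0.0082750)^36 = 1.34537690, so the balance is 183,250 × (4.40777921 − 1.34537690) / (4.40777921 − 1) = $164,677.69.

$164,678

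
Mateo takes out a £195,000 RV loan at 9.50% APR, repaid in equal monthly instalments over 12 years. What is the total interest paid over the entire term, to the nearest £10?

At 9.50% the monthly rate is 0.0079167, so the payment is 195,000 × 0.0079167 / (1 − 1.0079167^−144) = £2,274.43.
Total paid = 144 × £2,274.43 = £327,517.92; interest = £327,517.92 − £195,000 = £132,517.92.

£132,520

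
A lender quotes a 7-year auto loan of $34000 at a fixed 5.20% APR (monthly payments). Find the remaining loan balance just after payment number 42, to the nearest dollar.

$18,539

With monthly rate i = 5.2%/12 = 0.0043333, the balance after k of n payments is P · [(1+i)^n − (1+i)^k] / [(1+i)^n − 1].
(1+0.0043333)^84 = 1.43794298 and (1+0.0043333)^42 = 1.19914260, so the balance is 34,000 × (1.43794298 − 1.19914260) / (1.43794298 − 1) = $18,539.43.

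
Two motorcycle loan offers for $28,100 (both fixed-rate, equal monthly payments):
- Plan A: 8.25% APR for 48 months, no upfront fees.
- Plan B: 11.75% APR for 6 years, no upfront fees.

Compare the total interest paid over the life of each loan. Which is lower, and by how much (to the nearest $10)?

Plan A by $6,200

Plan A: at 8.25% the monthly rate is 0.0068750, so the payment is 28,100 × 0.0068750 / (1 − 1.0068750^−48) = $689.31.
Total interest on Plan A = 48 × $689.31 − $28,100 = $4,986.88.
Plan B: at 11.75% the monthly rate is 0.0097917, so the payment is 28,100 × 0.0097917 / (1 − 1.0097917^−72) = $545.71.
Total interest on Plan B = 72 × $545.71 − $28,100 = $11,191.12.
Plan A is lower by $6,204.24.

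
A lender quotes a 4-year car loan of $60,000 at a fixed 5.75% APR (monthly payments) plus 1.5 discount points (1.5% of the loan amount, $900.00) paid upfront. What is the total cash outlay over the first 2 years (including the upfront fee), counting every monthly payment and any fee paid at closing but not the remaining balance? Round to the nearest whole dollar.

$34,554

Monthly rate = 5.75%/12 = 0.0047917; payment = 60,000 × 0.0047917 / (1 − (1+0.0047917)^−48) = $1,402.23.
Total outlay = 24 × $1,402.23 + $900.00 = $34,553.52.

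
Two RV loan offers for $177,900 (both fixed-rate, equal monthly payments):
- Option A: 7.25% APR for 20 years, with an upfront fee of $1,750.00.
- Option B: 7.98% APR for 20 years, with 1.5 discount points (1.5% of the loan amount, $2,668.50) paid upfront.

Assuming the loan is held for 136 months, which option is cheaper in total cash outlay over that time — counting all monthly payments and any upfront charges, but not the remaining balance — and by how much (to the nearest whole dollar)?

Option A by $11,762

Option A: at 7.25% the monthly rate is 0.0060417, so the payment is 177,900 × 0.0060417 / (1 − 1.0060417^−240) = $1,406.08.
Option B: monthly rate = 7.98%/12 = 0.0066500; payment = 177,900 × 0.0066500 / (1 − (1+0.0066500)^−240) = $1,485.81.
Over 136 months: Option A costs 136 × $1,406.08 + $1,750.00 = $192,976.88; Option B costs 136 × $1,485.81 + $2,668.50 = $204,738.66.
Option A is cheaper by $204,738.66 − $192,976.88 = $11,761.78.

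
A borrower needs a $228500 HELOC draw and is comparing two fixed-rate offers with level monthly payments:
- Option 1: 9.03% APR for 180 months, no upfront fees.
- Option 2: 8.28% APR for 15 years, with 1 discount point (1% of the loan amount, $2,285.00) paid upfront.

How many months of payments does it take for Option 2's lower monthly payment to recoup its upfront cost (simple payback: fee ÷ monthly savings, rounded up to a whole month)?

Option 1: monthly rate = 9.03%/12 = 0.0075250; payment = 228,500 × 0.0075250 / (1 − (1+0.0075250)^−180) = $2,321.68.
Option 2: monthly rate = 8.28%/12 = 0.0069000; payment = 228,500 × 0.0069000 / (1 − (1+0.0069000)^−180) = $2,220.76.
Monthly savings = $2,321.68 − $2,220.76 = $100.92.
Break-even = $2,285.00 / $100.92 = 22.64 → 23 months.

23 months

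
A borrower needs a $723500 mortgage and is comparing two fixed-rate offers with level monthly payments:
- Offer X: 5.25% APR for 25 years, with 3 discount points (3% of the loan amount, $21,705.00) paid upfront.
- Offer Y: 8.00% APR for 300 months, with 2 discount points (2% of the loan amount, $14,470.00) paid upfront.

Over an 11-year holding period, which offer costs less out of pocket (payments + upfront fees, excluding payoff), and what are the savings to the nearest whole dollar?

Offer X by $157,571

Offer X: at 5.25% the monthly rate is 0.0043750, so the payment is 723,500 × 0.0043750 / (1 − 1.0043750^−300) = $4,335.56.
Offer Y: at 8.00% the monthly rate is 0.0066667, so the payment is 723,500 × 0.0066667 / (1 − 1.0066667^−300) = $5,584.09.
Over 132 months: Offer X costs 132 × $4,335.56 + $21,705.00 = $593,998.92; Offer Y costs 132 × $5,584.09 + $14,470.00 = $751,569.88.
Offer X is cheaper by $751,569.88 − $593,998.92 = $157,570.96.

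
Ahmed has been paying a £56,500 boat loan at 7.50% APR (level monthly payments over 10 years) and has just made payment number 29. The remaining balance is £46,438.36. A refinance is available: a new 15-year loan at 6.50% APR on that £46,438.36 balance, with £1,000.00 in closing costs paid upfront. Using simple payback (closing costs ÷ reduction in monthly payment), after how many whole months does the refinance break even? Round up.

Current payment = 56,500 × 7.5%/12 / (1 − (1+0.0062500)^−120) = £670.66.
Refinanced payment = 46,438.36 × 0.0054167 / (1 − (1+0.0054167)^−180) = £404.53.
Monthly savings = £670.66 − £404.53 = £266.13.
Break-even = £1,000.00 / £266.13 = 3.76 → 4 months.

4 months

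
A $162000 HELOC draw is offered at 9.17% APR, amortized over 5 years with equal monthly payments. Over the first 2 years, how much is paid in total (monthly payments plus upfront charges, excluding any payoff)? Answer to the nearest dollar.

$81,030

At 9.17% the monthly rate is 0.0076417, so the payment is 162,000 × 0.0076417 / (1 − 1.0076417^−60) = $3,376.24.
Total outlay = 24 × $3,376.24 = $81,029.76.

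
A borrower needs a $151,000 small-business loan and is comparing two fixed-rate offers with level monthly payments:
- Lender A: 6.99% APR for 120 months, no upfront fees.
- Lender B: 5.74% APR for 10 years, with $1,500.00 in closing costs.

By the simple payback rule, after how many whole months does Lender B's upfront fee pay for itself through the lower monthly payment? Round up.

Lender A: at 6.99% the monthly rate is 0.0058250, so the payment is 151,000 × 0.0058250 / (1 − 1.0058250^−120) = $1,752.46.
Lender B: monthly rate = 5.74%/12 = 0.0047833; payment = 151,000 × 0.0047833 / (1 − (1+0.0047833)^−120) = $1,656.76.
Monthly savings = $1,752.46 − $1,656.76 = $95.70.
Break-even = $1,500.00 / $95.70 = 15.67 → 16 months.

16 months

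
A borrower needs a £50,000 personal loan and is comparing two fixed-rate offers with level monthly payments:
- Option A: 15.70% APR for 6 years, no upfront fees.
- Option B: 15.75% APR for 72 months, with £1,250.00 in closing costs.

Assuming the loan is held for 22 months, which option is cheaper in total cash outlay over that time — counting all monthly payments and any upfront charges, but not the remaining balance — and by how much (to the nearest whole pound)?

Option A by £1,280

Option A: monthly rate = 15.7%/12 = 0.0130833; payment = 50,000 × 0.0130833 / (1 − (1+0.0130833)^−72) = £1,076.35.
Option B: monthly rate = 15.75%/12 = 0.0131250; payment = 50,000 × 0.0131250 / (1 − (1+0.0131250)^−72) = £1,077.72.
Over 22 months: Option A costs 22 × £1,076.35 = £23,679.70; Option B costs 22 × £1,077.72 + £1,250.00 = £24,959.84.
Option A is cheaper by £24,959.84 − £23,679.70 = £1,280.14.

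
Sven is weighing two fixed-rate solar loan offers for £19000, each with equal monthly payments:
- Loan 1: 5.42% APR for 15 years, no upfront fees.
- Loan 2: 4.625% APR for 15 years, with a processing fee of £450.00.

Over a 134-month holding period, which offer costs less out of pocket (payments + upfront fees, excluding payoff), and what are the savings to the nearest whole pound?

Loan 2 by £605

Loan 1: at 5.42% the monthly rate is 0.0045167, so the payment is 19,000 × 0.0045167 / (1 − 1.0045167^−180) = £154.44.
Loan 2: monthly rate = 4.625%/12 = 0.0038542; payment = 19,000 × 0.0038542 / (1 − (1+0.0038542)^−180) = £146.57.
Over 134 months: Loan 1 costs 134 × £154.44 = £20,694.96; Loan 2 costs 134 × £146.57 + £450.00 = £20,090.38.
Loan 2 is cheaper by £20,694.96 − £20,090.38 = £604.58.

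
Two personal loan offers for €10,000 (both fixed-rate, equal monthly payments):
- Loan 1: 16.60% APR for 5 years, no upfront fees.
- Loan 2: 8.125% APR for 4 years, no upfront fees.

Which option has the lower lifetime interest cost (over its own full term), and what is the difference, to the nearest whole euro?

Loan 1: monthly rate = 16.6%/12 = 0.0138333; payment = 10,000 × 0.0138333 / (1 − (1+0.0138333)^−60) = €246.38.
Total interest on Loan 1 = 60 × €246.38 − €10,000 = €4,782.80.
Loan 2: at 8.125% the monthly rate is 0.0067708, so the payment is 10,000 × 0.0067708 / (1 − 1.0067708^−48) = €244.72.
Total interest on Loan 2 = 48 × €244.72 − €10,000 = €1,746.56.
Loan 2 is lower by €3,036.24.

Loan 2 by €3,036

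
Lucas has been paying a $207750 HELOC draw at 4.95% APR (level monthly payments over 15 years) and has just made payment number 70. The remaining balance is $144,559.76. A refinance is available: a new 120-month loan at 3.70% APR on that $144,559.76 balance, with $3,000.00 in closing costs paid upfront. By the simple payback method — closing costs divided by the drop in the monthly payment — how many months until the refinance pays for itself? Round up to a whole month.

Current payment = 207,750 × 4.95%/12 / (1 − (1+0.0041250)^−180) = $1,637.47.
Refinanced payment = 144,559.76 × 0.0030833 / (1 − (1+0.0030833)^−120) = $1,443.07.
Monthly savings = $1,637.47 − $1,443.07 = $194.40.
Break-even = $3,000.00 / $194.40 = 15.43 → 16 months.

16 months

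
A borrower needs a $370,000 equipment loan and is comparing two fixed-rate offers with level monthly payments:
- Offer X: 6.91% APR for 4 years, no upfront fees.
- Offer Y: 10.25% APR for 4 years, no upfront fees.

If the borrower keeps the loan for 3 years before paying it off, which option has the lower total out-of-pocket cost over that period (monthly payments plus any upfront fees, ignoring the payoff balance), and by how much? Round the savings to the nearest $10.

Offer X: at 6.91% the monthly rate is 0.0057583, so the payment is 370,000 × 0.0057583 / (1 − 1.0057583^−48) = $8,844.67.
Offer Y: at 10.25% the monthly rate is 0.0085417, so the payment is 370,000 × 0.0085417 / (1 − 1.0085417^−48) = $9,428.64.
Over 36 months: Offer X costs 36 × $8,844.67 = $318,408.12; Offer Y costs 36 × $9,428.64 = $339,431.04.
Offer X is cheaper by $339,431.04 − $318,408.12 = $21,022.92.

Offer X by $21,020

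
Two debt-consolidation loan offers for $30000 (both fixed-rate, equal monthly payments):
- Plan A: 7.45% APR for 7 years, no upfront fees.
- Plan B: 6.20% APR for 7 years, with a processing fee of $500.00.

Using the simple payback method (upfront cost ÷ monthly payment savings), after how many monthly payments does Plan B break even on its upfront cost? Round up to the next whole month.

Plan A: at 7.45% the monthly rate is 0.0062083, so the payment is 30,000 × 0.0062083 / (1 − 1.0062083^−84) = $459.41.
Plan B: monthly rate = 6.2%/12 = 0.0051667; payment = 30,000 × 0.0051667 / (1 − (1+0.0051667)^−84) = $441.14.
Monthly savings = $459.41 − $441.14 = $18.27.
Break-even = $500.00 / $18.27 = 27.37 → 28 months.

28 months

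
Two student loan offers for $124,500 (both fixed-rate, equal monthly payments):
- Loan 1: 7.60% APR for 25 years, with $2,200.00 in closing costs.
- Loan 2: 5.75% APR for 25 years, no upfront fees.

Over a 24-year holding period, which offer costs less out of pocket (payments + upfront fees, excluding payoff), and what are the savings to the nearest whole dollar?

Loan 2 by $43,937

Loan 1: monthly rate = 7.6%/12 = 0.0063333; payment = 124,500 × 0.0063333 / (1 − (1+0.0063333)^−300) = $928.16.
Loan 2: at 5.75% the monthly rate is 0.0047917, so the payment is 124,500 × 0.0047917 / (1 − 1.0047917^−300) = $783.24.
Over 288 months: Loan 1 costs 288 × $928.16 + $2,200.00 = $269,510.08; Loan 2 costs 288 × $783.24 = $225,573.12.
Loan 2 is cheaper by $269,510.08 − $225,573.12 = $43,936.96.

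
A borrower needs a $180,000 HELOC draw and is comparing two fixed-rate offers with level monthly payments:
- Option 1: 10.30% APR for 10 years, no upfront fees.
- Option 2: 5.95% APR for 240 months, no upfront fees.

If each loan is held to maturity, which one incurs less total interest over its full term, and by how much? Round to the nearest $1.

Option 1: monthly rate = 10.3%/12 = 0.0085833; payment = 180,000 × 0.0085833 / (1 − (1+0.0085833)^−120) = $2,408.72.
Total interest on Option 1 = 120 × $2,408.72 − $180,000 = $109,046.40.
Option 2: monthly rate = 5.95%/12 = 0.0049583; payment = 180,000 × 0.0049583 / (1 − (1+0.0049583)^−240) = $1,284.39.
Total interest on Option 2 = 240 × $1,284.39 − $180,000 = $128,253.60.
Option 1 is lower by $19,207.20.

Option 1 by $19,207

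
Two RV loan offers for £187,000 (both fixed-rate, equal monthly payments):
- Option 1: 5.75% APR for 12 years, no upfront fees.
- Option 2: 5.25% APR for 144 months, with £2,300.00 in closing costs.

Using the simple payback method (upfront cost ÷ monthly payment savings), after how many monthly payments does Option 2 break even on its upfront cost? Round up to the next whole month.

Option 1: monthly rate = 5.75%/12 = 0.0047917; payment = 187,000 × 0.0047917 / (1 − (1+0.0047917)^−144) = £1,800.74.
Option 2: at 5.25% the monthly rate is 0.0043750, so the payment is 187,000 × 0.0043750 / (1 − 1.0043750^−144) = £1,753.09.
Monthly savings = £1,800.74 − £1,753.09 = £47.65.
Break-even = £2,300.00 / £47.65 = 48.27 → 49 months.

49 months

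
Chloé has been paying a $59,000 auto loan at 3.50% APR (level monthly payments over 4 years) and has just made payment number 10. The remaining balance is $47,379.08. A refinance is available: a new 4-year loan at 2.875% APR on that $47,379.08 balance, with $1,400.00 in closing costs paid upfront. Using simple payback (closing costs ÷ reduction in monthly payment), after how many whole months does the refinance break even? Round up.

6 months

Current payment = 59,000 × 3.5%/12 / (1 − (1+0.0029167)^−48) = $1,319.00.
Refinanced payment = 47,379.08 × 0.0023958 / (1 − (1+0.0023958)^−48) = $1,046.09.
Monthly savings = $1,319.00 − $1,046.09 = $272.91.
Break-even = $1,400.00 / $272.91 = 5.13 → 6 months.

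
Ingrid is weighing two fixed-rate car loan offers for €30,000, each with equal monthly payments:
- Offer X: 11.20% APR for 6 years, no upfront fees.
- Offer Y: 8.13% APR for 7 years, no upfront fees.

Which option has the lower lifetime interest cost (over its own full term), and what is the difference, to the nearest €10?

Offer Y by €1,890

Offer X: monthly rate = 11.2%/12 = 0.0093333; payment = 30,000 × 0.0093333 / (1 − (1+0.0093333)^−72) = €574.10.
Total interest on Offer X = 72 × €574.10 − €30,000 = €11,335.20.
Offer Y: at 8.13% the monthly rate is 0.0067750, so the payment is 30,000 × 0.0067750 / (1 − 1.0067750^−84) = €469.53.
Total interest on Offer Y = 84 × €469.53 − €30,000 = €9,440.52.
Offer Y is lower by €1,894.68.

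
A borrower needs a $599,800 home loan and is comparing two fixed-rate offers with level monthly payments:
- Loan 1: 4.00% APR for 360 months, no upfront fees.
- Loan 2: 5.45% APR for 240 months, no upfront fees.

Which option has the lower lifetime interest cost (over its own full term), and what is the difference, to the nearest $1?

Loan 1: at 4.00% the monthly rate is 0.0033333, so the payment is 599,800 × 0.0033333 / (1 − 1.0033333^−360) = $2,863.54.
Total interest on Loan 1 = 360 × $2,863.54 − $599,800 = $431,074.40.
Loan 2: at 5.45% the monthly rate is 0.0045417, so the payment is 599,800 × 0.0045417 / (1 − 1.0045417^−240) = $4,109.03.
Total interest on Loan 2 = 240 × $4,109.03 − $599,800 = $386,367.20.
Loan 2 is lower by $44,707.20.

Loan 2 by $44,707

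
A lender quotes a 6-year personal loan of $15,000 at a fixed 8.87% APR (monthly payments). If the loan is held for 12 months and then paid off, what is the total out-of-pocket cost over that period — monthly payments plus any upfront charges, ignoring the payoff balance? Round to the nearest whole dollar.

$3,233

At 8.87% the monthly rate is 0.0073917, so the payment is 15,000 × 0.0073917 / (1 − 1.0073917^−72) = $269.42.
Total outlay = 12 × $269.42 = $3,233.04.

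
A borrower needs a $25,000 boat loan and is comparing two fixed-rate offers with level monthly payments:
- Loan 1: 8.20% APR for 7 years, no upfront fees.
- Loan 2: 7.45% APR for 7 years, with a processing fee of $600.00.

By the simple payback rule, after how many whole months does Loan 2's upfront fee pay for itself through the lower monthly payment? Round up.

65 months

Loan 1: at 8.20% the monthly rate is 0.0068333, so the payment is 25,000 × 0.0068333 / (1 − 1.0068333^−84) = $392.15.
Loan 2: monthly rate = 7.45%/12 = 0.0062083; payment = 25,000 × 0.0062083 / (1 − (1+0.0062083)^−84) = $382.84.
Monthly savings = $392.15 − $382.84 = $9.31.
Break-even = $600.00 / $9.31 = 64.45 → 65 months.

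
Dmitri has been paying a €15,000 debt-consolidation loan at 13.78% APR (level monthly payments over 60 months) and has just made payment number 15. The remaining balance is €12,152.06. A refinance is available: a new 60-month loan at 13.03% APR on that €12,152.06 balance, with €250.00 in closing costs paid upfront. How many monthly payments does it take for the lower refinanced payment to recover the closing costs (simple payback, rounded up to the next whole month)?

Current payment = 15,000 × 13.78%/12 / (1 − (1+0.0114833)^−60) = €347.32.
Refinanced payment = 12,152.06 × 0.0108583 / (1 − (1+0.0108583)^−60) = €276.68.
Monthly savings = €347.32 − €276.68 = €70.64.
Break-even = €250.00 / €70.64 = 3.54 → 4 months.

4 months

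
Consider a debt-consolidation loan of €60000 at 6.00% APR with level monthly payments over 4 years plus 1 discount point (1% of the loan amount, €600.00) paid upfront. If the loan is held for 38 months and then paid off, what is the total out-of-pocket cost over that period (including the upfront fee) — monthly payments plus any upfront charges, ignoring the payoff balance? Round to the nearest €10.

At 6.00% the monthly rate is 0.0050000, so the payment is 60,000 × 0.0050000 / (1 − 1.0050000^−48) = €1,409.10.
Total outlay = 38 × €1,409.10 + €600.00 = €54,145.80.

€54,150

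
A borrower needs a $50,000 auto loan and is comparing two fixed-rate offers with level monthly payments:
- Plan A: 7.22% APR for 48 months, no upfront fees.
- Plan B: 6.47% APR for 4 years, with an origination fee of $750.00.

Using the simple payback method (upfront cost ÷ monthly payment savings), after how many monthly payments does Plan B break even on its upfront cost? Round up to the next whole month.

Plan A: monthly rate = 7.22%/12 = 0.0060167; payment = 50,000 × 0.0060167 / (1 − (1+0.0060167)^−48) = $1,202.42.
Plan B: monthly rate = 6.47%/12 = 0.0053917; payment = 50,000 × 0.0053917 / (1 − (1+0.0053917)^−48) = $1,185.06.
Monthly savings = $1,202.42 − $1,185.06 = $17.36.
Break-even = $750.00 / $17.36 = 43.20 → 44 months.

44 months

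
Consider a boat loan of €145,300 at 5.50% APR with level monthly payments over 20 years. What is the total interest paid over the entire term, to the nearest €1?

At 5.50% the monthly rate is 0.0045833, so the payment is 145,300 × 0.0045833 / (1 − 1.0045833^−240) = €999.50.
Total paid = 240 × €999.50 = €239,880.00; interest = €239,880.00 − €145,300 = €94,580.00.

€94,580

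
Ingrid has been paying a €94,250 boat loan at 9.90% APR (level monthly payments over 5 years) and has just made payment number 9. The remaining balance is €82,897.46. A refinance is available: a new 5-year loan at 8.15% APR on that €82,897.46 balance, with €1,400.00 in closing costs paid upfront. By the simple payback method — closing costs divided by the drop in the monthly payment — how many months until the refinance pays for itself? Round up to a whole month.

5 months

Current payment = 94,250 × 9.9%/12 / (1 − (1+0.0082500)^−60) = €1,997.90.
Refinanced payment = 82,897.46 × 0.0067917 / (1 − (1+0.0067917)^−60) = €1,686.82.
Monthly savings = €1,997.90 − €1,686.82 = €311.08.
Break-even = €1,400.00 / €311.08 = 4.50 → 5 months.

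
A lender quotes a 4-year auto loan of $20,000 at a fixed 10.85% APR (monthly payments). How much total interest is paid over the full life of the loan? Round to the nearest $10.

At 10.85% the monthly rate is 0.0090417, so the payment is 20,000 × 0.0090417 / (1 − 1.0090417^−48) = $515.45.
Total paid = 48 × $515.45 = $24,741.60; interest = $24,741.60 − $20,000 = $4,741.60.

$4,740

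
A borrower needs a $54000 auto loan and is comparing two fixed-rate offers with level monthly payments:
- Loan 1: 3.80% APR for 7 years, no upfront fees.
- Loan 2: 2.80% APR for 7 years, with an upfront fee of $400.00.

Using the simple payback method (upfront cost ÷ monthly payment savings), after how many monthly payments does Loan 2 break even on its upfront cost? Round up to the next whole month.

17 months

Loan 1: at 3.80% the monthly rate is 0.0031667, so the payment is 54,000 × 0.0031667 / (1 − 1.0031667^−84) = $733.15.
Loan 2: monthly rate = 2.8%/12 = 0.0023333; payment = 54,000 × 0.0023333 / (1 − (1+0.0023333)^−84) = $708.66.
Monthly savings = $733.15 − $708.66 = $24.49.
Break-even = $400.00 / $24.49 = 16.33 → 17 months.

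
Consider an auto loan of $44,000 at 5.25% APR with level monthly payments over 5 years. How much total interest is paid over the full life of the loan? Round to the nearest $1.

$6,123

At 5.25% the monthly rate is 0.0043750, so the payment is 44,000 × 0.0043750 / (1 − 1.0043750^−60) = $835.38.
Total paid = 60 × $835.38 = $50,122.80; interest = $50,122.80 − $44,000 = $6,122.80.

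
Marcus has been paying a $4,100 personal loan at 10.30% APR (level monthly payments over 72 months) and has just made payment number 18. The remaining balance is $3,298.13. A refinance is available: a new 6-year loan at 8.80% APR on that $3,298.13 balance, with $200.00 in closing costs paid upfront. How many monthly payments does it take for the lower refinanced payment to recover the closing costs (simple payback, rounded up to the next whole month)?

12 months

Current payment = 4,100 × 10.3%/12 / (1 − (1+0.0085833)^−72) = $76.58.
Refinanced payment = 3,298.13 × 0.0073333 / (1 − (1+0.0073333)^−72) = $59.12.
Monthly savings = $76.58 − $59.12 = $17.46.
Break-even = $200.00 / $17.46 = 11.45 → 12 months.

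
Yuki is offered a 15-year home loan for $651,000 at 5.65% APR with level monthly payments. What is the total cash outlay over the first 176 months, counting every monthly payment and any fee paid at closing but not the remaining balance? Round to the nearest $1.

$945,326

Monthly rate = 5.65%/12 = 0.0047083; payment = 651,000 × 0.0047083 / (1 − (1+0.0047083)^−180) = $5,371.17.
Total outlay = 176 × $5,371.17 = $945,325.92.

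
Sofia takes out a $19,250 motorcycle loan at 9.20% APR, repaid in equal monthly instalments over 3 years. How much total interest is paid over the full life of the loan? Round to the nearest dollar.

$2,852

Monthly rate = 9.2%/12 = 0.0076667; payment = 19,250 × 0.0076667 / (1 − (1+0.0076667)^−36) = $613.94.
Total paid = 36 × $613.94 = $22,101.84; interest = $22,101.84 − $19,250 = $2,851.84.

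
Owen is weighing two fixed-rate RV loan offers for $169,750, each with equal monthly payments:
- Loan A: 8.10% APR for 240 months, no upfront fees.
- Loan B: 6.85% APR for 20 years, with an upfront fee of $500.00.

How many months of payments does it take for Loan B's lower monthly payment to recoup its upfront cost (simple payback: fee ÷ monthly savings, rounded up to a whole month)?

Loan A: monthly rate = 8.1%/12 = 0.0067500; payment = 169,750 × 0.0067500 / (1 − (1+0.0067500)^−240) = $1,430.44.
Loan B: at 6.85% the monthly rate is 0.0057083, so the payment is 169,750 × 0.0057083 / (1 − 1.0057083^−240) = $1,300.83.
Monthly savings = $1,430.44 − $1,300.83 = $129.61.
Break-even = $500.00 / $129.61 = 3.86 → 4 months.

4 months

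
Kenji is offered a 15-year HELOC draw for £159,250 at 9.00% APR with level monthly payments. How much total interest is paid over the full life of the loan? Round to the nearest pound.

At 9.00% the monthly rate is 0.0075000, so the payment is 159,250 × 0.0075000 / (1 − 1.0075000^−180) = £1,615.22.
Total paid = 180 × £1,615.22 = £290,739.60; interest = £290,739.60 − £159,250 = £131,489.60.

£131,490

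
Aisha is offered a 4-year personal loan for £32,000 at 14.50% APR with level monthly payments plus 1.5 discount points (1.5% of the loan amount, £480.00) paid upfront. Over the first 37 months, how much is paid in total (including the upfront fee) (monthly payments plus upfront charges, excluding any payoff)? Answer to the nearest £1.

£33,132

Monthly rate = 14.5%/12 = 0.0120833; payment = 32,000 × 0.0120833 / (1 − (1+0.0120833)^−48) = £882.49.
Total outlay = 37 × £882.49 + £480.00 = £33,132.13.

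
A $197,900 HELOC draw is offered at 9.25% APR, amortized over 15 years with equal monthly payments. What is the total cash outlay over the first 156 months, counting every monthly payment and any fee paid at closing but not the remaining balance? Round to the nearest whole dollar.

At 9.25% the monthly rate is 0.0077083, so the payment is 197,900 × 0.0077083 / (1 − 1.0077083^−180) = $2,036.77.
Total outlay = 156 × $2,036.77 = $317,736.12.

$317,736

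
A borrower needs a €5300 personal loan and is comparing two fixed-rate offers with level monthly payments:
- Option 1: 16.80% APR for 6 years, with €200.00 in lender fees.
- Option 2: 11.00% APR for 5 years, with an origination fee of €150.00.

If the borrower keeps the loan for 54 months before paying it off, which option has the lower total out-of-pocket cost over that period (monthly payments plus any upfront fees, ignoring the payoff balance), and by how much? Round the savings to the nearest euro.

Option 1: monthly rate = 16.8%/12 = 0.0140000; payment = 5,300 × 0.0140000 / (1 − (1+0.0140000)^−72) = €117.31.
Option 2: monthly rate = 11%/12 = 0.0091667; payment = 5,300 × 0.0091667 / (1 − (1+0.0091667)^−60) = €115.23.
Over 54 months: Option 1 costs 54 × €117.31 + €200.00 = €6,534.74; Option 2 costs 54 × €115.23 + €150.00 = €6,372.42.
Option 2 is cheaper by €6,534.74 − €6,372.42 = €162.32.

Option 2 by €162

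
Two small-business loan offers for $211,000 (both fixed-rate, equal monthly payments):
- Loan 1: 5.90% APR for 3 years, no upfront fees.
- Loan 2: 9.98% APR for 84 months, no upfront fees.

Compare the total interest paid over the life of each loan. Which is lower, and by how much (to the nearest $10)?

Loan 1 by $63,320

Loan 1: at 5.90% the monthly rate is 0.0049167, so the payment is 211,000 × 0.0049167 / (1 − 1.0049167^−36) = $6,409.47.
Total interest on Loan 1 = 36 × $6,409.47 − $211,000 = $19,740.92.
Loan 2: at 9.98% the monthly rate is 0.0083167, so the payment is 211,000 × 0.0083167 / (1 − 1.0083167^−84) = $3,500.67.
Total interest on Loan 2 = 84 × $3,500.67 − $211,000 = $83,056.28.
Loan 1 is lower by $63,315.36.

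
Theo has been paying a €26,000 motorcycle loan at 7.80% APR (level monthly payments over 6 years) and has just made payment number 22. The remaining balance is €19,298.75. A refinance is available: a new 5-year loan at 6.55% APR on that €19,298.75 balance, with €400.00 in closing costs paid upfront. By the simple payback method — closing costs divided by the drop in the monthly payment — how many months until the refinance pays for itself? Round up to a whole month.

Current payment = 26,000 × 7.8%/12 / (1 − (1+0.0065000)^−72) = €453.33.
Refinanced payment = 19,298.75 × 0.0054583 / (1 − (1+0.0054583)^−60) = €378.05.
Monthly savings = €453.33 − €378.05 = €75.28.
Break-even = €400.00 / €75.28 = 5.31 → 6 months.

6 months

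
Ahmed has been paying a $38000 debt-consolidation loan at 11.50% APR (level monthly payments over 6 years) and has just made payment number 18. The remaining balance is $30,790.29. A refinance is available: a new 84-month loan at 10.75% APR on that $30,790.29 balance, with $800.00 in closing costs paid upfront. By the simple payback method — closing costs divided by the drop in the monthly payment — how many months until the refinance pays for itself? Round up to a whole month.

Current payment = 38,000 × 11.5%/12 / (1 − (1+0.0095833)^−72) = $733.06.
Refinanced payment = 30,790.29 × 0.0089583 / (1 − (1+0.0089583)^−84) = $523.17.
Monthly savings = $733.06 − $523.17 = $209.89.
Break-even = $800.00 / $209.89 = 3.81 → 4 months.

4 months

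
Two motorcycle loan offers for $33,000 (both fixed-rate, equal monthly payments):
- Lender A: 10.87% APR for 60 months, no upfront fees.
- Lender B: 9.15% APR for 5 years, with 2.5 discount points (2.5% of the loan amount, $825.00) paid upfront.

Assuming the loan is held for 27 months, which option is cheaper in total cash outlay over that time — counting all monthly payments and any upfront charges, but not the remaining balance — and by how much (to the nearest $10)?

Lender A: monthly rate = 10.87%/12 = 0.0090583; payment = 33,000 × 0.0090583 / (1 − (1+0.0090583)^−60) = $715.36.
Lender B: at 9.15% the monthly rate is 0.0076250, so the payment is 33,000 × 0.0076250 / (1 − 1.0076250^−60) = $687.43.
Over 27 months: Lender A costs 27 × $715.36 = $19,314.72; Lender B costs 27 × $687.43 + $825.00 = $19,385.61.
Lender A is cheaper by $19,385.61 − $19,314.72 = $70.89.

Lender A by $70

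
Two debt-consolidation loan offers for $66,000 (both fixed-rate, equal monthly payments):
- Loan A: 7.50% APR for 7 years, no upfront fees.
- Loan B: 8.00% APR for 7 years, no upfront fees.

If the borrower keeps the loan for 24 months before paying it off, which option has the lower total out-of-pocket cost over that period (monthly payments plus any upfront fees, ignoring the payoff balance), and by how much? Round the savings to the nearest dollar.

Loan A by $393

Loan A: at 7.50% the monthly rate is 0.0062500, so the payment is 66,000 × 0.0062500 / (1 − 1.0062500^−84) = $1,012.33.
Loan B: at 8.00% the monthly rate is 0.0066667, so the payment is 66,000 × 0.0066667 / (1 − 1.0066667^−84) = $1,028.69.
Over 24 months: Loan A costs 24 × $1,012.33 = $24,295.92; Loan B costs 24 × $1,028.69 = $24,688.56.
Loan A is cheaper by $24,688.56 − $24,295.92 = $392.64.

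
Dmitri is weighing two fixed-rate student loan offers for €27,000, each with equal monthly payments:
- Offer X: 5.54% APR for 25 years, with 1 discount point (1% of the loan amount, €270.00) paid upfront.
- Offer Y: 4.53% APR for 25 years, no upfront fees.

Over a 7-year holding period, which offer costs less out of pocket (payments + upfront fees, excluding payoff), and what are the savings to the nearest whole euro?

Offer X: at 5.54% the monthly rate is 0.0046167, so the payment is 27,000 × 0.0046167 / (1 − 1.0046167^−300) = €166.45.
Offer Y: monthly rate = 4.53%/12 = 0.0037750; payment = 27,000 × 0.0037750 / (1 − (1+0.0037750)^−300) = €150.53.
Over 84 months: Offer X costs 84 × €166.45 + €270.00 = €14,251.80; Offer Y costs 84 × €150.53 = €12,644.52.
Offer Y is cheaper by €14,251.80 − €12,644.52 = €1,607.28.

Offer Y by €1,607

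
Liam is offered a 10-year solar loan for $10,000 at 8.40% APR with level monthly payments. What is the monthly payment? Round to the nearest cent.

At 8.40% the monthly rate is 0.0070000, so the payment is 10,000 × 0.0070000 / (1 − 1.0070000^−120) = $123.45.

$123.45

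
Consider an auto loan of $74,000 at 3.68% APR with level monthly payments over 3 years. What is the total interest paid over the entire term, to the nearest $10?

Monthly rate = 3.68%/12 = 0.0030667; payment = 74,000 × 0.0030667 / (1 − (1+0.0030667)^−36) = $2,174.26.
Total paid = 36 × $2,174.26 = $78,273.36; interest = $78,273.36 − $74,000 = $4,273.36.

$4,270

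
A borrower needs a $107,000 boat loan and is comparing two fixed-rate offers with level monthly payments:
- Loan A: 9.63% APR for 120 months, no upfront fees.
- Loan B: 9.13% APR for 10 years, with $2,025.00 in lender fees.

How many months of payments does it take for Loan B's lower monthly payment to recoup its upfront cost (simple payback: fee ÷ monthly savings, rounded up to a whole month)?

Loan A: at 9.63% the monthly rate is 0.0080250, so the payment is 107,000 × 0.0080250 / (1 − 1.0080250^−120) = $1,392.18.
Loan B: at 9.13% the monthly rate is 0.0076083, so the payment is 107,000 × 0.0076083 / (1 − 1.0076083^−120) = $1,362.97.
Monthly savings = $1,392.18 − $1,362.97 = $29.21.
Break-even = $2,025.00 / $29.21 = 69.33 → 70 months.

70 months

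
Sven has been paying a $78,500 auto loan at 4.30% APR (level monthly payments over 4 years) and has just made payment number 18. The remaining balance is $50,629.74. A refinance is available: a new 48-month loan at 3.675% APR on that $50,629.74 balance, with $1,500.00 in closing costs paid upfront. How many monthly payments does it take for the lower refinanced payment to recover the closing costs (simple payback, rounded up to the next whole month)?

Current payment = 78,500 × 4.3%/12 / (1 − (1+0.0035833)^−48) = $1,783.01.
Refinanced payment = 50,629.74 × 0.0030625 / (1 − (1+0.0030625)^−48) = $1,135.82.
Monthly savings = $1,783.01 − $1,135.82 = $647.19.
Break-even = $1,500.00 / $647.19 = 2.32 → 3 months.

3 months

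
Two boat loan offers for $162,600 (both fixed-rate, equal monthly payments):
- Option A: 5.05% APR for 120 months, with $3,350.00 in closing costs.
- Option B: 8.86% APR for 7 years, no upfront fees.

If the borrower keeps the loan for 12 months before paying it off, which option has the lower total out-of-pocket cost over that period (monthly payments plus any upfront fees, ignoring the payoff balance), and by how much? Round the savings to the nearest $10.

Option A: at 5.05% the monthly rate is 0.0042083, so the payment is 162,600 × 0.0042083 / (1 − 1.0042083^−120) = $1,728.60.
Option B: monthly rate = 8.86%/12 = 0.0073833; payment = 162,600 × 0.0073833 / (1 − (1+0.0073833)^−84) = $2,604.55.
Over 12 months: Option A costs 12 × $1,728.60 + $3,350.00 = $24,093.20; Option B costs 12 × $2,604.55 = $31,254.60.
Option A is cheaper by $31,254.60 − $24,093.20 = $7,161.40.

Option A by $7,160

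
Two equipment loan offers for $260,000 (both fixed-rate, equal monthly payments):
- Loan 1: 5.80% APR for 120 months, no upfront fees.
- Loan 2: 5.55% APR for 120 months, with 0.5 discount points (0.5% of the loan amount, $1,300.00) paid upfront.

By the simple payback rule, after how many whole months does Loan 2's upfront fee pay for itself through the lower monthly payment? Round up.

41 months

Loan 1: monthly rate = 5.8%/12 = 0.0048333; payment = 260,000 × 0.0048333 / (1 − (1+0.0048333)^−120) = $2,860.49.
Loan 2: monthly rate = 5.55%/12 = 0.0046250; payment = 260,000 × 0.0046250 / (1 − (1+0.0046250)^−120) = $2,828.13.
Monthly savings = $2,860.49 − $2,828.13 = $32.36.
Break-even = $1,300.00 / $32.36 = 40.17 → 41 months.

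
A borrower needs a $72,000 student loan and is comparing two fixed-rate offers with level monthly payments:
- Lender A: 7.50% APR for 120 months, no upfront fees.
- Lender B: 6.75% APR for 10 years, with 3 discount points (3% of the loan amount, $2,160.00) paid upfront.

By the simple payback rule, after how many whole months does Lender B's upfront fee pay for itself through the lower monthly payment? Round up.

78 months

Lender A: at 7.50% the monthly rate is 0.0062500, so the payment is 72,000 × 0.0062500 / (1 − 1.0062500^−120) = $854.65.
Lender B: monthly rate = 6.75%/12 = 0.0056250; payment = 72,000 × 0.0056250 / (1 − (1+0.0056250)^−120) = $826.73.
Monthly savings = $854.65 − $826.73 = $27.92.
Break-even = $2,160.00 / $27.92 = 77.36 → 78 months.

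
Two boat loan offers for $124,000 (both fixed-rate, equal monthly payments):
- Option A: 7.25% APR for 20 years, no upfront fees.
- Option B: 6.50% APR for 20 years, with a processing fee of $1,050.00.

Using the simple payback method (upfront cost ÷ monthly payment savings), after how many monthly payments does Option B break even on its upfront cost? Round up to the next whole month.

Option A: monthly rate = 7.25%/12 = 0.0060417; payment = 124,000 × 0.0060417 / (1 − (1+0.0060417)^−240) = $980.07.
Option B: monthly rate = 6.5%/12 = 0.0054167; payment = 124,000 × 0.0054167 / (1 − (1+0.0054167)^−240) = $924.51.
Monthly savings = $980.07 − $924.51 = $55.56.
Break-even = $1,050.00 / $55.56 = 18.90 → 19 months.

19 months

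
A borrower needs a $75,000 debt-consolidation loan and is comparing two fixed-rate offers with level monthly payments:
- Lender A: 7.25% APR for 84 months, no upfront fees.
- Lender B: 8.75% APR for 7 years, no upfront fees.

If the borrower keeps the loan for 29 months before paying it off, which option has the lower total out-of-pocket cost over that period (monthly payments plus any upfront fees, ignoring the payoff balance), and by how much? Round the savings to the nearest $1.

Lender A: monthly rate = 7.25%/12 = 0.0060417; payment = 75,000 × 0.0060417 / (1 − (1+0.0060417)^−84) = $1,141.14.
Lender B: monthly rate = 8.75%/12 = 0.0072917; payment = 75,000 × 0.0072917 / (1 − (1+0.0072917)^−84) = $1,197.19.
Over 29 months: Lender A costs 29 × $1,141.14 = $33,093.06; Lender B costs 29 × $1,197.19 = $34,718.51.
Lender A is cheaper by $34,718.51 − $33,093.06 = $1,625.45.

Lender A by $1,625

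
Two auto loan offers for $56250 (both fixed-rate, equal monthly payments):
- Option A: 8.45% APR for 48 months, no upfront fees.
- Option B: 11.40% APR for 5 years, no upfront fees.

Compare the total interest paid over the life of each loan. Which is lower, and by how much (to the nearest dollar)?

Option A by $7,569

Option A: monthly rate = 8.45%/12 = 0.0070417; payment = 56,250 × 0.0070417 / (1 − (1+0.0070417)^−48) = $1,385.14.
Total interest on Option A = 48 × $1,385.14 − $56,250 = $10,236.72.
Option B: at 11.40% the monthly rate is 0.0095000, so the payment is 56,250 × 0.0095000 / (1 − 1.0095000^−60) = $1,234.26.
Total interest on Option B = 60 × $1,234.26 − $56,250 = $17,805.60.
Option A is lower by $7,568.88.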